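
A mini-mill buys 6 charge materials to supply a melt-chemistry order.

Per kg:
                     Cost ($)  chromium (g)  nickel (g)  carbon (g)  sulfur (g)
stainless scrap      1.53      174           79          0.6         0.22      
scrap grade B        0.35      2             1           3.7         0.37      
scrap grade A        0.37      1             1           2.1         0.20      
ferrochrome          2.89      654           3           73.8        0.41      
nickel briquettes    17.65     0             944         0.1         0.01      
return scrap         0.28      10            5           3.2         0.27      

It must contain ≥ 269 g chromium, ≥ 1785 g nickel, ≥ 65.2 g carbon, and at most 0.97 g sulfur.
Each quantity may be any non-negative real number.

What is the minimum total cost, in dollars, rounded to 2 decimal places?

$35.87

Let x1 = kg of stainless scrap, x2 = kg of scrap grade B, x3 = kg of scrap grade A, x4 = kg of ferrochrome, x5 = kg of nickel briquettes, x6 = kg of return scrap.
Minimize 1.53x1 + 0.35x2 + 0.37x3 + 2.89x4 + 17.65x5 + 0.28x6 with:
  174x1 + 2x2 + 1x3 + 654x4 + 10x6 ≥ 269   (chromium)
  79x1 + 1x2 + 1x3 + 3x4 + 944x5 + 5x6 ≥ 1785   (nickel)
  0.6x1 + 3.7x2 + 2.1x3 + 73.8x4 + 0.1x5 + 3.2x6 ≥ 65.2   (carbon)
  0.22x1 + 0.37x2 + 0.2x3 + 0.41x4 + 0.01x5 + 0.27x6 ≤ 0.97   (sulfur)
  x1, x2, x3, x4, x5, x6 ≥ 0.
At the optimum only ferrochrome, nickel briquettes are positive (stainless scrap, scrap grade B, scrap grade A, return scrap = 0). Binding constraints: nickel and carbon.
Solving gives x4 = 0.8809, x5 = 1.888.
Total cost: 2.89·0.8809 + 17.65·1.888 = 35.8690.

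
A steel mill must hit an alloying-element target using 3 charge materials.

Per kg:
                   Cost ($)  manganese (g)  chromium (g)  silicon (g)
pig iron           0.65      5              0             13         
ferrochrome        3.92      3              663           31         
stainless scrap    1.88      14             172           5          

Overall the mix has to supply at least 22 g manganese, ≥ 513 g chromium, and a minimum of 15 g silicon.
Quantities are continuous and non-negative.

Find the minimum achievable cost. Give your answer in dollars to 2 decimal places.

Set it up as a linear program. Let x1 = kg of pig iron, x2 = kg of ferrochrome, x3 = kg of stainless scrap.
Minimise 0.65x1 + 3.92x2 + 1.88x3 with:
  5x1 + 3x2 + 14x3 ≥ 22   (manganese)
  663x2 + 172x3 ≥ 513   (chromium)
  13x1 + 31x2 + 5x3 ≥ 15   (silicon)
  x1, x2, x3 ≥ 0.
The minimum-cost mix takes nothing from pig iron — only ferrochrome, stainless scrap. Binding constraints: manganese and chromium.
Optimal quantities: ferrochrome = 0.3876 kg, stainless scrap = 1.488 kg.
Cost = 3.92·0.3876 + 1.88·1.488 = 4.3168.

$4.32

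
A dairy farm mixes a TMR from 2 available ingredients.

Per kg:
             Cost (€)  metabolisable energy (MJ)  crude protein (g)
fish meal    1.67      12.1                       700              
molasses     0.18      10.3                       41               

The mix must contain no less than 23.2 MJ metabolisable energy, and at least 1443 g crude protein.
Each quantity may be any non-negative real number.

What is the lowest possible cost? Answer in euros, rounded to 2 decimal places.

€3.44

Let x1 = kg of fish meal, x2 = kg of molasses.
min 1.67x1 + 0.18x2 subject to:
  12.1x1 + 10.3x2 ≥ 23.2   (metabolisable energy)
  700x1 + 41x2 ≥ 1443   (crude protein)
  x1, x2 ≥ 0.
The optimal basis is {fish meal}; molasses drops out. Binding constraint: crude protein.
That vertex is x1 = 2.061.
Cost = 1.67·2.061 = 3.4419.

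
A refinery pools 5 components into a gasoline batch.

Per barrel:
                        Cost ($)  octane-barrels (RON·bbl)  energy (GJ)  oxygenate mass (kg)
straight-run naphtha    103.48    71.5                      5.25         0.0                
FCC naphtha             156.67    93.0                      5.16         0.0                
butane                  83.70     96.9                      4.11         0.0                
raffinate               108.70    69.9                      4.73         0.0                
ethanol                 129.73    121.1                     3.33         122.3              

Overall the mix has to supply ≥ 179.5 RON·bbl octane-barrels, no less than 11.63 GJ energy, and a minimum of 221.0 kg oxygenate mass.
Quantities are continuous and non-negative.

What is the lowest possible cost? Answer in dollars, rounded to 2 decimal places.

$345.05

Let x1 = barrels of straight-run naphtha, x2 = barrels of FCC naphtha, x3 = barrels of butane, x4 = barrels of raffinate, x5 = barrels of ethanol.
Minimize 103.48x1 + 156.67x2 + 83.7x3 + 108.7x4 + 129.73x5 subject to:
  71.5x1 + 93x2 + 96.9x3 + 69.9x4 + 121.1x5 ≥ 179.5   (octane-barrels)
  5.25x1 + 5.16x2 + 4.11x3 + 4.73x4 + 3.33x5 ≥ 11.63   (energy)
  122.3x5 ≥ 221   (oxygenate mass)
  x1, x2, x3, x4, x5 ≥ 0.
The minimum-cost mix takes nothing from FCC naphtha, butane, raffinate — only straight-run naphtha, ethanol. There the energy and oxygenate mass constraints are tight.
That vertex is x1 = 1.0691, x5 = 1.807.
Objective = 103.48·1.0691 + 129.73·1.807 = 345.0526.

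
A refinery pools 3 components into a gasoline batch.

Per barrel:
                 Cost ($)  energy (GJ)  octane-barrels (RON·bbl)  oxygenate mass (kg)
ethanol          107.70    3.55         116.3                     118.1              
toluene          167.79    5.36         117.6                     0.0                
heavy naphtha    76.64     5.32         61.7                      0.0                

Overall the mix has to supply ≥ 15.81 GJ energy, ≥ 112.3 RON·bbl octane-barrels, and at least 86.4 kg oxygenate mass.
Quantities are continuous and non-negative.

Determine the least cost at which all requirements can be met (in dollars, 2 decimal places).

Set it up as a linear program. Let x1 = barrels of ethanol, x2 = barrels of toluene, x3 = barrels of heavy naphtha.
Minimize 107.7x1 + 167.79x2 + 76.64x3 subject to:
  3.55x1 + 5.36x2 + 5.32x3 ≥ 15.81   (energy)
  116.3x1 + 117.6x2 + 61.7x3 ≥ 112.3   (octane-barrels)
  118.1x1 ≥ 86.4   (oxygenate mass)
  x1, x2, x3 ≥ 0.
At the optimum only ethanol, heavy naphtha are positive (toluene = 0). The energy and oxygenate mass requirements are met with equality.
Optimal quantities: ethanol = 0.731583 barrels, heavy naphtha = 2.48362 barrels.
Cost = 107.7·0.731583 + 76.64·2.48362 = 269.1361.

$269.14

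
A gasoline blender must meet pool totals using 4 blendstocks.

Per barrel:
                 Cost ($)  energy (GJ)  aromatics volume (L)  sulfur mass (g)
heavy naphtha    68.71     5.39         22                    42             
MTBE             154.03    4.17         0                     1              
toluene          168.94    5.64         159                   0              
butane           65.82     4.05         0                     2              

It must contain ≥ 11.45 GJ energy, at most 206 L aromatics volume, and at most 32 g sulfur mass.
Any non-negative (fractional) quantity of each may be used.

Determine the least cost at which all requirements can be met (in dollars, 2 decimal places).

Treat it as an LP. Let x1 = barrels of heavy naphtha, x2 = barrels of MTBE, x3 = barrels of toluene, x4 = barrels of butane.
min 68.71x1 + 154.03x2 + 168.94x3 + 65.82x4 subject to:
  5.39x1 + 4.17x2 + 5.64x3 + 4.05x4 ≥ 11.45   (energy)
  22x1 + 159x3 ≤ 206   (aromatics volume)
  42x1 + 1x2 + 2x4 ≤ 32   (sulfur mass)
  x1, x2, x3, x4 ≥ 0.
At the optimum only heavy naphtha, butane are positive (MTBE, toluene = 0). There the energy and sulfur mass constraints are tight.
Optimal quantities: heavy naphtha = 0.669721 barrels, butane = 1.93585 barrels.
Objective = 68.71·0.669721 + 65.82·1.93585 = 173.4342.

$173.43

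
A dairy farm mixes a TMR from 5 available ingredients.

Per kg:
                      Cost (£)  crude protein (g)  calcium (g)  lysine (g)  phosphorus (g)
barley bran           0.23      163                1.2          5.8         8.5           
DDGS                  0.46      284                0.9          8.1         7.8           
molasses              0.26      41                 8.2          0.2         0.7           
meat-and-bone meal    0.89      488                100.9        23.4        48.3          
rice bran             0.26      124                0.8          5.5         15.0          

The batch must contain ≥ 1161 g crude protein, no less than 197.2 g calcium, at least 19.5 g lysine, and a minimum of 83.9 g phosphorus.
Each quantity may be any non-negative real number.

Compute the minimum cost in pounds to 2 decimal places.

£2.03

Let x1 = kg of barley bran, x2 = kg of DDGS, x3 = kg of molasses, x4 = kg of meat-and-bone meal, x5 = kg of rice bran.
min 0.23x1 + 0.46x2 + 0.26x3 + 0.89x4 + 0.26x5 subject to:
  163x1 + 284x2 + 41x3 + 488x4 + 124x5 ≥ 1161   (crude protein)
  1.2x1 + 0.9x2 + 8.2x3 + 100.9x4 + 0.8x5 ≥ 197.2   (calcium)
  5.8x1 + 8.1x2 + 0.2x3 + 23.4x4 + 5.5x5 ≥ 19.5   (lysine)
  8.5x1 + 7.8x2 + 0.7x3 + 48.3x4 + 15x5 ≥ 83.9   (phosphorus)
  x1, x2, x3, x4, x5 ≥ 0.
The optimal basis is {barley bran, meat-and-bone meal}; DDGS, molasses, rice bran drop out. Binding constraints: crude protein and calcium.
That vertex is x1 = 1.318, x4 = 1.939.
Hence cost = 0.23·1.318 + 0.89·1.939 = £2.0289.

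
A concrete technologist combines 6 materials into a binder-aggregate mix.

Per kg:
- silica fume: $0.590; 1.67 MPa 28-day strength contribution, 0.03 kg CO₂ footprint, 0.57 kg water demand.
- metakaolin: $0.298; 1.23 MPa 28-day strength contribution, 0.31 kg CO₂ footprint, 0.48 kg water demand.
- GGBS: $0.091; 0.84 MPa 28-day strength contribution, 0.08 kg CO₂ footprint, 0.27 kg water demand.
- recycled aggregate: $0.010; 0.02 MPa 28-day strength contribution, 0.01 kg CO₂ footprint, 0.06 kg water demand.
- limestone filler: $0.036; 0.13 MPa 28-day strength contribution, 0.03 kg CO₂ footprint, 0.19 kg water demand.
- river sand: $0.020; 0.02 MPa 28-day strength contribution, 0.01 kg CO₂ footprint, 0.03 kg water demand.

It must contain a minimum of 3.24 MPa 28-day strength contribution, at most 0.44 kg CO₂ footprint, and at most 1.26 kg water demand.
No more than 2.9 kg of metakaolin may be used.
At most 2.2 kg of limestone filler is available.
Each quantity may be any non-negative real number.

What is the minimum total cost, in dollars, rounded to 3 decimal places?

$0.351

Treat it as an LP. Let x1 = kg of silica fume, x2 = kg of metakaolin, x3 = kg of GGBS, x4 = kg of recycled aggregate, x5 = kg of limestone filler, x6 = kg of river sand.
Minimize 0.59x1 + 0.298x2 + 0.091x3 + 0.01x4 + 0.036x5 + 0.02x6 subject to:
  1.67x1 + 1.23x2 + 0.84x3 + 0.02x4 + 0.13x5 + 0.02x6 ≥ 3.24   (28-day strength contribution)
  0.03x1 + 0.31x2 + 0.08x3 + 0.01x4 + 0.03x5 + 0.01x6 ≤ 0.44   (CO₂ footprint)
  0.57x1 + 0.48x2 + 0.27x3 + 0.06x4 + 0.19x5 + 0.03x6 ≤ 1.26   (water demand)
  x2 ≤ 2.9
  x5 ≤ 2.2
  x1, x2, x3, x4, x5, x6 ≥ 0.
At the optimum only GGBS is positive (silica fume, metakaolin, recycled aggregate, limestone filler, river sand = 0). The 28-day strength contribution requirement is met with equality.
Solving gives x3 = 3.857.
Hence cost = 0.091·3.857 = $0.35099.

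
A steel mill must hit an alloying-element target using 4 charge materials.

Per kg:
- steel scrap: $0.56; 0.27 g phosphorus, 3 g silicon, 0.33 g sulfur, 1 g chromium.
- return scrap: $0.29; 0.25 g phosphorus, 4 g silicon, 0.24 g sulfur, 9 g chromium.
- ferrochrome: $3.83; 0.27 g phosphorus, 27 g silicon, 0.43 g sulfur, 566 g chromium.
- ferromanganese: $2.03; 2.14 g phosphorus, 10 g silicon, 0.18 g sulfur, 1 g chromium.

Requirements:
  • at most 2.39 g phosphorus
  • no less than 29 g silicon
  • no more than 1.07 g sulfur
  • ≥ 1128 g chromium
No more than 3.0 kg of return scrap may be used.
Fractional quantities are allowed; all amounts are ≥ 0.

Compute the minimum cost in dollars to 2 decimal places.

Let x1 = kg of steel scrap, x2 = kg of return scrap, x3 = kg of ferrochrome, x4 = kg of ferromanganese.
Minimize 0.56x1 + 0.29x2 + 3.83x3 + 2.03x4 with:
  0.27x1 + 0.25x2 + 0.27x3 + 2.14x4 ≤ 2.39   (phosphorus)
  3x1 + 4x2 + 27x3 + 10x4 ≥ 29   (silicon)
  0.33x1 + 0.24x2 + 0.43x3 + 0.18x4 ≤ 1.07   (sulfur)
  1x1 + 9x2 + 566x3 + 1x4 ≥ 1128   (chromium)
  x2 ≤ 3
  x1, x2, x3, x4 ≥ 0.
The cheapest feasible vertex uses only ferrochrome; steel scrap, return scrap, ferromanganese are not used. The chromium requirement is met with equality.
Solving gives x3 = 1.993.
Cost = 3.83·1.993 = 7.6332.

$7.63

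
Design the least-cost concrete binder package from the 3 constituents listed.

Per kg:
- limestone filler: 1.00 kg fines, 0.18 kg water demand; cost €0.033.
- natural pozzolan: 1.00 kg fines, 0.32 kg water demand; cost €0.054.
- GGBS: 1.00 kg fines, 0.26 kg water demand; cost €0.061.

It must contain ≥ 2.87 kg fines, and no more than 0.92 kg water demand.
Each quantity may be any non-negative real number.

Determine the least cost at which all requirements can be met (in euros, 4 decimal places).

€0.0947

Let x1 = kg of limestone filler, x2 = kg of natural pozzolan, x3 = kg of GGBS.
min 0.033x1 + 0.054x2 + 0.061x3 subject to:
  1x1 + 1x2 + 1x3 ≥ 2.87   (fines)
  0.18x1 + 0.32x2 + 0.26x3 ≤ 0.92   (water demand)
  x1, x2, x3 ≥ 0.
At the optimum only limestone filler is positive (natural pozzolan, GGBS = 0). There the fines constraint is tight.
Optimal quantities: limestone filler = 2.87 kg.
Total cost: 0.033·2.87 = 0.094710.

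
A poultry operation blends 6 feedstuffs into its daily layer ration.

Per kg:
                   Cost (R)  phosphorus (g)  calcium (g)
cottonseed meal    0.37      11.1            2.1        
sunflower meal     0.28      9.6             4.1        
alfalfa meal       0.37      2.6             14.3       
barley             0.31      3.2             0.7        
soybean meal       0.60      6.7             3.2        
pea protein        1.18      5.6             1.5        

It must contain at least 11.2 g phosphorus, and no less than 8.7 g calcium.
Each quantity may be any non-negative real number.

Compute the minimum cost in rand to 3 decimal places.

This is a linear program. Let x1 = kg of cottonseed meal, x2 = kg of sunflower meal, x3 = kg of alfalfa meal, x4 = kg of barley, x5 = kg of soybean meal, x6 = kg of pea protein.
Minimise 0.37x1 + 0.28x2 + 0.37x3 + 0.31x4 + 0.6x5 + 1.18x6 with:
  11.1x1 + 9.6x2 + 2.6x3 + 3.2x4 + 6.7x5 + 5.6x6 ≥ 11.2   (phosphorus)
  2.1x1 + 4.1x2 + 14.3x3 + 0.7x4 + 3.2x5 + 1.5x6 ≥ 8.7   (calcium)
  x1, x2, x3, x4, x5, x6 ≥ 0.
The cheapest feasible vertex uses only sunflower meal, alfalfa meal; cottonseed meal, barley, soybean meal, pea protein are not used. The phosphorus and calcium requirements are met with equality.
That vertex is x2 = 1.086, x3 = 0.297.
Objective = 0.28·1.086 + 0.37·0.297 = 0.41397.

R0.414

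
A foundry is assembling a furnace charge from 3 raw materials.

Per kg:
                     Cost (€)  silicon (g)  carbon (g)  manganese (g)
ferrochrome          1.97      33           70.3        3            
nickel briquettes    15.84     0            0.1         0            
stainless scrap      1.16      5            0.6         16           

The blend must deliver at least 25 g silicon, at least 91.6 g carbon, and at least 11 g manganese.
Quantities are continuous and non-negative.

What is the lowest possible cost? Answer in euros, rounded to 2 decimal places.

€3.07

This is a linear program. Let x1 = kg of ferrochrome, x2 = kg of nickel briquettes, x3 = kg of stainless scrap.
min 1.97x1 + 15.84x2 + 1.16x3 with:
  33x1 + 5x3 ≥ 25   (silicon)
  70.3x1 + 0.1x2 + 0.6x3 ≥ 91.6   (carbon)
  3x1 + 16x3 ≥ 11   (manganese)
  x1, x2, x3 ≥ 0.
At the optimum only ferrochrome, stainless scrap are positive (nickel briquettes = 0). The carbon and manganese requirements are met with equality.
That vertex is x1 = 1.299, x3 = 0.4439.
Cost = 1.97·1.299 + 1.16·0.4439 = 3.0740.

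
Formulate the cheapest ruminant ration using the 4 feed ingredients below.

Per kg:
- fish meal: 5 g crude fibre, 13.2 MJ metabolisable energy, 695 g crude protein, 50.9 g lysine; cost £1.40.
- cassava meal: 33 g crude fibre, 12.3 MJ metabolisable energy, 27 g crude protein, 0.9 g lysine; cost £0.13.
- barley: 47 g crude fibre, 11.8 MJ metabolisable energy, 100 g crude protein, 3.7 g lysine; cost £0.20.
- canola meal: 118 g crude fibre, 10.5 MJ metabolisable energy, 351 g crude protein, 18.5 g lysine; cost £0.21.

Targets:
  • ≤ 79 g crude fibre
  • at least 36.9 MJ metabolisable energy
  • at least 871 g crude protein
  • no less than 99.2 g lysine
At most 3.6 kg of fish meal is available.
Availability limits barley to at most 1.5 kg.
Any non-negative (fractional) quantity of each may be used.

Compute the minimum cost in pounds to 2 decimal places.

£2.69

Let x1 = kg of fish meal, x2 = kg of cassava meal, x3 = kg of barley, x4 = kg of canola meal.
Minimise 1.4x1 + 0.13x2 + 0.2x3 + 0.21x4 with:
  5x1 + 33x2 + 47x3 + 118x4 ≤ 79   (crude fibre)
  13.2x1 + 12.3x2 + 11.8x3 + 10.5x4 ≥ 36.9   (metabolisable energy)
  695x1 + 27x2 + 100x3 + 351x4 ≥ 871   (crude protein)
  50.9x1 + 0.9x2 + 3.7x3 + 18.5x4 ≥ 99.2   (lysine)
  x1 ≤ 3.6
  x3 ≤ 1.5
  x1, x2, x3, x4 ≥ 0.
The cheapest feasible vertex uses only fish meal, cassava meal, canola meal; barley is not used. There the crude fibre, metabolisable energy, lysine constraints are tight.
So fish meal = 1.796 kg, cassava meal = 0.7439 kg, canola meal = 0.3854 kg.
Total cost: 1.4·1.796 + 0.13·0.7439 + 0.21·0.3854 = 2.6920.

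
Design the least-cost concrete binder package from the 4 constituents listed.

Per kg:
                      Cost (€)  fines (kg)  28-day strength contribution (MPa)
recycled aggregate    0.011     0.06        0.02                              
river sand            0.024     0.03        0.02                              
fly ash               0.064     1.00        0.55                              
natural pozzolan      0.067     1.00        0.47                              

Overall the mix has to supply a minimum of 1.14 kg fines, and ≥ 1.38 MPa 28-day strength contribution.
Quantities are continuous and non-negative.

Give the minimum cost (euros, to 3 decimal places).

Let x1 = kg of recycled aggregate, x2 = kg of river sand, x3 = kg of fly ash, x4 = kg of natural pozzolan.
Minimise 0.011x1 + 0.024x2 + 0.064x3 + 0.067x4 with:
  0.06x1 + 0.03x2 + 1x3 + 1x4 ≥ 1.14   (fines)
  0.02x1 + 0.02x2 + 0.55x3 + 0.47x4 ≥ 1.38   (28-day strength contribution)
  x1, x2, x3, x4 ≥ 0.
The optimal basis is {fly ash}; recycled aggregate, river sand, natural pozzolan drop out. There the 28-day strength contribution constraint is tight.
Optimal quantities: fly ash = 2.509 kg.
Total cost: 0.064·2.509 = 0.16058.

€0.161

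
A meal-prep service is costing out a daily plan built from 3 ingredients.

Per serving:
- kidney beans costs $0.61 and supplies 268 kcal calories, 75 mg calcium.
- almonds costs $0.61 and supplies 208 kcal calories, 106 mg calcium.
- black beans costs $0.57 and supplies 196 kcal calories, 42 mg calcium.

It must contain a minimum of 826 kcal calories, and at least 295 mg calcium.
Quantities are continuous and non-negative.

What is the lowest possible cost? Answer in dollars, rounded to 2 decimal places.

$2.06

Let x1 = servings of kidney beans, x2 = servings of almonds, x3 = servings of black beans.
Minimize 0.61x1 + 0.61x2 + 0.57x3 s.t.:
  268x1 + 208x2 + 196x3 ≥ 826   (calories)
  75x1 + 106x2 + 42x3 ≥ 295   (calcium)
  x1, x2, x3 ≥ 0.
The optimal basis is {kidney beans, almonds}; black beans drops out. There the calories and calcium constraints are tight.
Solving gives x1 = 2.045, x2 = 1.336.
Cost = 0.61·2.045 + 0.61·1.336 = 2.0624.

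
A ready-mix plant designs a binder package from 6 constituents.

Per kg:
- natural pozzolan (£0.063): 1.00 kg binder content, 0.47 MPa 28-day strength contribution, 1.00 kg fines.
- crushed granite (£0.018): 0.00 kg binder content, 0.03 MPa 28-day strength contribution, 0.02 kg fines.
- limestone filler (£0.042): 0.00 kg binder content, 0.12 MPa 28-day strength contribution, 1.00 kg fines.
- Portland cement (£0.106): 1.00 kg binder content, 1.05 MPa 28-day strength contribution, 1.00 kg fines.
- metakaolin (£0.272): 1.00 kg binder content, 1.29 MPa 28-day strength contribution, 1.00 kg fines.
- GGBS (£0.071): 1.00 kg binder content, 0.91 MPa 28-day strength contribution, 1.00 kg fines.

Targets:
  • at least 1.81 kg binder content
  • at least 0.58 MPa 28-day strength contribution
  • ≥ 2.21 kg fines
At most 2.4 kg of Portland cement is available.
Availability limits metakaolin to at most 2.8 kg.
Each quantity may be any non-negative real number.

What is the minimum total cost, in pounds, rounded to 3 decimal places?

£0.131

Set it up as a linear program. Let x1 = kg of natural pozzolan, x2 = kg of crushed granite, x3 = kg of limestone filler, x4 = kg of Portland cement, x5 = kg of metakaolin, x6 = kg of GGBS.
Minimize 0.063x1 + 0.018x2 + 0.042x3 + 0.106x4 + 0.272x5 + 0.071x6 subject to:
  1x1 + 1x4 + 1x5 + 1x6 ≥ 1.81   (binder content)
  0.47x1 + 0.03x2 + 0.12x3 + 1.05x4 + 1.29x5 + 0.91x6 ≥ 0.58   (28-day strength contribution)
  1x1 + 0.02x2 + 1x3 + 1x4 + 1x5 + 1x6 ≥ 2.21   (fines)
  x4 ≤ 2.4
  x5 ≤ 2.8
  x1, x2, x3, x4, x5, x6 ≥ 0.
The cheapest feasible vertex uses only natural pozzolan, limestone filler; crushed granite, Portland cement, metakaolin, GGBS are not used. The binder content and fines requirements are met with equality.
Solving gives x1 = 1.81, x3 = 0.4.
Hence cost = 0.063·1.81 + 0.042·0.4 = £0.13083.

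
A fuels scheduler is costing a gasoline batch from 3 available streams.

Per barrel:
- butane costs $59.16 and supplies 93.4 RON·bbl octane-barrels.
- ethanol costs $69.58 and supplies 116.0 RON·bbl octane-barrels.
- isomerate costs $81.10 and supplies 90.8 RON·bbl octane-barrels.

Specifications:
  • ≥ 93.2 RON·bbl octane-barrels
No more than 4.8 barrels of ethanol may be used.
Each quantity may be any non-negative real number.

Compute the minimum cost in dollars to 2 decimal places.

Let x1 = barrels of butane, x2 = barrels of ethanol, x3 = barrels of isomerate.
Minimize 59.16x1 + 69.58x2 + 81.1x3 subject to:
  93.4x1 + 116x2 + 90.8x3 ≥ 93.2   (octane-barrels)
  x2 ≤ 4.8
  x1, x2, x3 ≥ 0.
The optimal basis is {ethanol}; butane, isomerate drop out. There the octane-barrels constraint is tight.
So ethanol = 0.8034 barrels.
Cost = 69.58·0.8034 = 55.9006.

$55.90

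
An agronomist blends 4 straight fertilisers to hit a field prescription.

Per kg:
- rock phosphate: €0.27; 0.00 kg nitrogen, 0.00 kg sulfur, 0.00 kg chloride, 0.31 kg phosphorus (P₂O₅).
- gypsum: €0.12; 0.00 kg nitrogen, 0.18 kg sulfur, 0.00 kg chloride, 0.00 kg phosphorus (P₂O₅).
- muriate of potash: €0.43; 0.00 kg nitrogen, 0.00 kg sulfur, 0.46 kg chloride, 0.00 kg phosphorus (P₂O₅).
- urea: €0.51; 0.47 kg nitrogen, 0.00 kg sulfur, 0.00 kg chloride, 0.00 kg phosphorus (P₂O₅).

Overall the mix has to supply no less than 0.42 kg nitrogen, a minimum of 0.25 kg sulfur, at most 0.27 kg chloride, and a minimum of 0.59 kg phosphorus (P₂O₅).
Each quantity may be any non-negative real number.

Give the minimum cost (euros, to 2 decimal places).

€1.14

Set it up as a linear program. Let x1 = kg of rock phosphate, x2 = kg of gypsum, x3 = kg of muriate of potash, x4 = kg of urea.
Minimise 0.27x1 + 0.12x2 + 0.43x3 + 0.51x4 with:
  0.47x4 ≥ 0.42   (nitrogen)
  0.18x2 ≥ 0.25   (sulfur)
  0.46x3 ≤ 0.27   (chloride)
  0.31x1 ≥ 0.59   (phosphorus (P₂O₅))
  x1, x2, x3, x4 ≥ 0.
The optimal basis is {rock phosphate, gypsum, urea}; muriate of potash drops out. Binding constraints: nitrogen, sulfur, phosphorus (P₂O₅).
Solving gives x1 = 1.903, x2 = 1.389, x4 = 0.8936.
Objective = 0.27·1.903 + 0.12·1.389 + 0.51·0.8936 = 1.1362.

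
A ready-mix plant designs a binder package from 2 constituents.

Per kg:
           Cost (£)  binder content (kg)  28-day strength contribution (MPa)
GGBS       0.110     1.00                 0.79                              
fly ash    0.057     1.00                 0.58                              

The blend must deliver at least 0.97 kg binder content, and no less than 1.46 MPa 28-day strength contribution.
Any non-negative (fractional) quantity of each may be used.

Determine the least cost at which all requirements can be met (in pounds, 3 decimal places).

£0.143

Let x1 = kg of GGBS, x2 = kg of fly ash.
Minimise 0.11x1 + 0.057x2 with:
  1x1 + 1x2 ≥ 0.97   (binder content)
  0.79x1 + 0.58x2 ≥ 1.46   (28-day strength contribution)
  x1, x2 ≥ 0.
The cheapest feasible vertex uses only fly ash; GGBS is not used. There the 28-day strength contribution constraint is tight.
That vertex is x2 = 2.517.
Objective = 0.057·2.517 = 0.14347.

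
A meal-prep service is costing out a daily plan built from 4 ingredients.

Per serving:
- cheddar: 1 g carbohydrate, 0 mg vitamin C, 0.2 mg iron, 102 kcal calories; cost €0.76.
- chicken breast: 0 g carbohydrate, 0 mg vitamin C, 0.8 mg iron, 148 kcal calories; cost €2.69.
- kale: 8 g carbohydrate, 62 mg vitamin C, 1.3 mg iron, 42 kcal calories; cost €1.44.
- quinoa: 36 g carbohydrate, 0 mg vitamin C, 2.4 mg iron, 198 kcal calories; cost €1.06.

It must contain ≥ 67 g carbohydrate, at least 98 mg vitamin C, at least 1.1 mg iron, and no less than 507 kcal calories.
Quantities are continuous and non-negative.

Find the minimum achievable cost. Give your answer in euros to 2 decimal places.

€4.63

Let x1 = servings of cheddar, x2 = servings of chicken breast, x3 = servings of kale, x4 = servings of quinoa.
Minimize 0.76x1 + 2.69x2 + 1.44x3 + 1.06x4 with:
  1x1 + 8x3 + 36x4 ≥ 67   (carbohydrate)
  62x3 ≥ 98   (vitamin C)
  0.2x1 + 0.8x2 + 1.3x3 + 2.4x4 ≥ 1.1   (iron)
  102x1 + 148x2 + 42x3 + 198x4 ≥ 507   (calories)
  x1, x2, x3, x4 ≥ 0.
The cheapest feasible vertex uses only kale, quinoa; cheddar, chicken breast are not used. Binding constraints: vitamin C and calories.
So kale = 1.5806 servings, quinoa = 2.2253 servings.
Hence cost = 1.44·1.5806 + 1.06·2.2253 = €4.6349.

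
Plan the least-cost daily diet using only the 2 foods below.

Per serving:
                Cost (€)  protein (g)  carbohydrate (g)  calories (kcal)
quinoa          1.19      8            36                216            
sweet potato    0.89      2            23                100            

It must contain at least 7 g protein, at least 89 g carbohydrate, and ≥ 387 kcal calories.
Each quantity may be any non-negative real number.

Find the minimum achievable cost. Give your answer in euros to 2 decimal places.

Treat it as an LP. Let x1 = servings of quinoa, x2 = servings of sweet potato.
Minimize 1.19x1 + 0.89x2 subject to:
  8x1 + 2x2 ≥ 7   (protein)
  36x1 + 23x2 ≥ 89   (carbohydrate)
  216x1 + 100x2 ≥ 387   (calories)
  x1, x2 ≥ 0.
The minimum-cost mix takes nothing from sweet potato — only quinoa. There the carbohydrate constraint is tight.
Optimal quantities: quinoa = 2.472 servings.
Hence cost = 1.19·2.472 = €2.9417.

€2.94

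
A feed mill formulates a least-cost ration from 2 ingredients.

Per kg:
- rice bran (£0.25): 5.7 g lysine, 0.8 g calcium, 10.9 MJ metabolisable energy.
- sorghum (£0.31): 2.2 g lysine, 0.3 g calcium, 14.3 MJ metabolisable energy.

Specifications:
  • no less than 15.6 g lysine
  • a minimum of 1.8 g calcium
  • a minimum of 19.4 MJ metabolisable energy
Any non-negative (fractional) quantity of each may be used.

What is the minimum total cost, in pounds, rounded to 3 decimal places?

Set it up as a linear program. Let x1 = kg of rice bran, x2 = kg of sorghum.
Minimize 0.25x1 + 0.31x2 s.t.:
  5.7x1 + 2.2x2 ≥ 15.6   (lysine)
  0.8x1 + 0.3x2 ≥ 1.8   (calcium)
  10.9x1 + 14.3x2 ≥ 19.4   (metabolisable energy)
  x1, x2 ≥ 0.
The optimal basis is {rice bran}; sorghum drops out. There the lysine constraint is tight.
That vertex is x1 = 2.737.
Hence cost = 0.25·2.737 = £0.68425.

£0.684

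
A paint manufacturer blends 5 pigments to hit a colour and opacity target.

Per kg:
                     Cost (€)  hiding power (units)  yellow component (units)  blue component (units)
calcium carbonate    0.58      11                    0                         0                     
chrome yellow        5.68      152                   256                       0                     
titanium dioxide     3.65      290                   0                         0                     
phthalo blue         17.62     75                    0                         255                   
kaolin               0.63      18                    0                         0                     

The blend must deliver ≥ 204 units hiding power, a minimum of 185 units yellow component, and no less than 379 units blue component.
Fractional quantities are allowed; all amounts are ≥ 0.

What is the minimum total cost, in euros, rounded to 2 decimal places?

This is a linear program. Let x1 = kg of calcium carbonate, x2 = kg of chrome yellow, x3 = kg of titanium dioxide, x4 = kg of phthalo blue, x5 = kg of kaolin.
Minimise 0.58x1 + 5.68x2 + 3.65x3 + 17.62x4 + 0.63x5 with:
  11x1 + 152x2 + 290x3 + 75x4 + 18x5 ≥ 204   (hiding power)
  256x2 ≥ 185   (yellow component)
  255x4 ≥ 379   (blue component)
  x1, x2, x3, x4, x5 ≥ 0.
The minimum-cost mix takes nothing from calcium carbonate, titanium dioxide, kaolin — only chrome yellow, phthalo blue. The yellow component and blue component requirements are met with equality.
That vertex is x2 = 0.7227, x4 = 1.486.
Total cost: 5.68·0.7227 + 17.62·1.486 = 30.2883.

€30.29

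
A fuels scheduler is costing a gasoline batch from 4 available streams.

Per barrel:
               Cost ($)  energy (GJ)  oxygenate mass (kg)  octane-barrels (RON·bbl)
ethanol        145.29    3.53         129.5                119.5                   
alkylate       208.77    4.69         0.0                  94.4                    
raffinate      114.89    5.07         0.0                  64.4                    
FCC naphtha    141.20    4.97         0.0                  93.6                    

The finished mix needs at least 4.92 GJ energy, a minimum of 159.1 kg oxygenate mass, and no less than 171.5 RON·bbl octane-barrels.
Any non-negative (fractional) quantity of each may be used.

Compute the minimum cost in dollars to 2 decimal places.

$208.51

Let x1 = barrels of ethanol, x2 = barrels of alkylate, x3 = barrels of raffinate, x4 = barrels of FCC naphtha.
Minimise 145.29x1 + 208.77x2 + 114.89x3 + 141.2x4 subject to:
  3.53x1 + 4.69x2 + 5.07x3 + 4.97x4 ≥ 4.92   (energy)
  129.5x1 ≥ 159.1   (oxygenate mass)
  119.5x1 + 94.4x2 + 64.4x3 + 93.6x4 ≥ 171.5   (octane-barrels)
  x1, x2, x3, x4 ≥ 0.
At the optimum only ethanol is positive (alkylate, raffinate, FCC naphtha = 0). Binding constraint: octane-barrels.
Optimal quantities: ethanol = 1.4351 barrels.
Total cost: 145.29·1.4351 = 208.5057.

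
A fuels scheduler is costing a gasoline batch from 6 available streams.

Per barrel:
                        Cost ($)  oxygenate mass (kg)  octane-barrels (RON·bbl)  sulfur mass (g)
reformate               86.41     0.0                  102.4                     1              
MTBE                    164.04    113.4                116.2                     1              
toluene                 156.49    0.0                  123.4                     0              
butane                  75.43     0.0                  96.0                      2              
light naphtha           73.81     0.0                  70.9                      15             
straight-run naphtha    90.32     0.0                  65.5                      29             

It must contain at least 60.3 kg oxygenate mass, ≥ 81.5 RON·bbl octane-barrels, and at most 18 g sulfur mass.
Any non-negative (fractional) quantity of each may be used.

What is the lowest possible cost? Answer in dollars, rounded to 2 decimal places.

$102.72

Let x1 = barrels of reformate, x2 = barrels of MTBE, x3 = barrels of toluene, x4 = barrels of butane, x5 = barrels of light naphtha, x6 = barrels of straight-run naphtha.
Minimize 86.41x1 + 164.04x2 + 156.49x3 + 75.43x4 + 73.81x5 + 90.32x6 with:
  113.4x2 ≥ 60.3   (oxygenate mass)
  102.4x1 + 116.2x2 + 123.4x3 + 96x4 + 70.9x5 + 65.5x6 ≥ 81.5   (octane-barrels)
  1x1 + 1x2 + 2x4 + 15x5 + 29x6 ≤ 18   (sulfur mass)
  x1, x2, x3, x4, x5, x6 ≥ 0.
The optimal basis is {MTBE, butane}; reformate, toluene, light naphtha, straight-run naphtha drop out. There the oxygenate mass and octane-barrels constraints are tight.
Optimal quantities: MTBE = 0.53175 barrels, butane = 0.20532 barrels.
Hence cost = 164.04·0.53175 + 75.43·0.20532 = $102.7156.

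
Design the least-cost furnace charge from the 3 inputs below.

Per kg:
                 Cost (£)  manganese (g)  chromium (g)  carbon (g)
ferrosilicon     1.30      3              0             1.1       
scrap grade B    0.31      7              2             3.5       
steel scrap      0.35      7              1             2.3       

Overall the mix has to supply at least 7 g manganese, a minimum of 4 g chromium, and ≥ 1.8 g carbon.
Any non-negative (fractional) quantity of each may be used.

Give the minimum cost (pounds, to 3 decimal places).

£0.620

Let x1 = kg of ferrosilicon, x2 = kg of scrap grade B, x3 = kg of steel scrap.
Minimise 1.3x1 + 0.31x2 + 0.35x3 subject to:
  3x1 + 7x2 + 7x3 ≥ 7   (manganese)
  2x2 + 1x3 ≥ 4   (chromium)
  1.1x1 + 3.5x2 + 2.3x3 ≥ 1.8   (carbon)
  x1, x2, x3 ≥ 0.
The optimal basis is {scrap grade B}; ferrosilicon, steel scrap drop out. There the chromium constraint is tight.
Solving gives x2 = 2.
Objective = 0.31·2 = 0.62000.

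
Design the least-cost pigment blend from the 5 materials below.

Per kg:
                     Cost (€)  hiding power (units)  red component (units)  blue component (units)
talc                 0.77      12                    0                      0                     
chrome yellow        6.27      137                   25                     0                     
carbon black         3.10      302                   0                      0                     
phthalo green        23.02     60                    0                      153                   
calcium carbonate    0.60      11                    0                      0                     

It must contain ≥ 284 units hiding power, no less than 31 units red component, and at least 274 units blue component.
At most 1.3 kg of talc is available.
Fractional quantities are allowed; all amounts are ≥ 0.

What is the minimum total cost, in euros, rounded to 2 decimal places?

€49.07

Let x1 = kg of talc, x2 = kg of chrome yellow, x3 = kg of carbon black, x4 = kg of phthalo green, x5 = kg of calcium carbonate.
min 0.77x1 + 6.27x2 + 3.1x3 + 23.02x4 + 0.6x5 subject to:
  12x1 + 137x2 + 302x3 + 60x4 + 11x5 ≥ 284   (hiding power)
  25x2 ≥ 31   (red component)
  153x4 ≥ 274   (blue component)
  x1 ≤ 1.3
  x1, x2, x3, x4, x5 ≥ 0.
The cheapest feasible vertex uses only chrome yellow, carbon black, phthalo green; talc, calcium carbonate are not used. The hiding power, red component, blue component requirements are met with equality.
So chrome yellow = 1.24 kg, carbon black = 0.02208 kg, phthalo green = 1.791 kg.
Objective = 6.27·1.24 + 3.1·0.02208 + 23.02·1.791 = 49.0721.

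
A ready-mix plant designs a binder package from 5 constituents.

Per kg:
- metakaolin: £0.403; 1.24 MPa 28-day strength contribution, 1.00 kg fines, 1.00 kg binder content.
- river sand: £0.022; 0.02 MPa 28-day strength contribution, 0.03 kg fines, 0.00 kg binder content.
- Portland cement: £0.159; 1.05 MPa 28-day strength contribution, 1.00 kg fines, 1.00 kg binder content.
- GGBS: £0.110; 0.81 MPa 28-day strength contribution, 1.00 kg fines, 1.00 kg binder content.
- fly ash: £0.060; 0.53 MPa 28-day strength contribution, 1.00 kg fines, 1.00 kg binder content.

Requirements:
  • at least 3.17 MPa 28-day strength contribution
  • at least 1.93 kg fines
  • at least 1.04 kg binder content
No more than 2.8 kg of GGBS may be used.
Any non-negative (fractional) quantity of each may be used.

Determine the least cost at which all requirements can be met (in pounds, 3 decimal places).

£0.359

Set it up as a linear program. Let x1 = kg of metakaolin, x2 = kg of river sand, x3 = kg of Portland cement, x4 = kg of GGBS, x5 = kg of fly ash.
Minimise 0.403x1 + 0.022x2 + 0.159x3 + 0.11x4 + 0.06x5 s.t.:
  1.24x1 + 0.02x2 + 1.05x3 + 0.81x4 + 0.53x5 ≥ 3.17   (28-day strength contribution)
  1x1 + 0.03x2 + 1x3 + 1x4 + 1x5 ≥ 1.93   (fines)
  1x1 + 1x3 + 1x4 + 1x5 ≥ 1.04   (binder content)
  x4 ≤ 2.8
  x1, x2, x3, x4, x5 ≥ 0.
The cheapest feasible vertex uses only fly ash; metakaolin, river sand, Portland cement, GGBS are not used. There the 28-day strength contribution constraint is tight.
Solving gives x5 = 5.981.
Hence cost = 0.06·5.981 = £0.35886.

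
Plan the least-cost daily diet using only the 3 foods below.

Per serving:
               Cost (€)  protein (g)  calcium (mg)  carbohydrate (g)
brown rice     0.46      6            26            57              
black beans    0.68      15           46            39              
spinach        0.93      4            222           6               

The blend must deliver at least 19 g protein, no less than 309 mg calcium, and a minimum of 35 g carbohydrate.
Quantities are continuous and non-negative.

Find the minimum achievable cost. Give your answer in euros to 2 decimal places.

This is a linear program. Let x1 = servings of brown rice, x2 = servings of black beans, x3 = servings of spinach.
min 0.46x1 + 0.68x2 + 0.93x3 subject to:
  6x1 + 15x2 + 4x3 ≥ 19   (protein)
  26x1 + 46x2 + 222x3 ≥ 309   (calcium)
  57x1 + 39x2 + 6x3 ≥ 35   (carbohydrate)
  x1, x2, x3 ≥ 0.
At the optimum only black beans, spinach are positive (brown rice = 0). Binding constraints: protein and calcium.
Solving gives x2 = 0.9479, x3 = 1.195.
Objective = 0.68·0.9479 + 0.93·1.195 = 1.7559.

€1.76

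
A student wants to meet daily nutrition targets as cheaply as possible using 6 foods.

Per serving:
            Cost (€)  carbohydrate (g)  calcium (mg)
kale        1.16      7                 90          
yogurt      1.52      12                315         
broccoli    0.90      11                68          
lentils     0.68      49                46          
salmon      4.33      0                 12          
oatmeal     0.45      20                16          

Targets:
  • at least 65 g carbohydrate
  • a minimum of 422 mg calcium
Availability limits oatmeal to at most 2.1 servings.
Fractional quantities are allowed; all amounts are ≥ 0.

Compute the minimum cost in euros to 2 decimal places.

Let x1 = servings of kale, x2 = servings of yogurt, x3 = servings of broccoli, x4 = servings of lentils, x5 = servings of salmon, x6 = servings of oatmeal.
Minimise 1.16x1 + 1.52x2 + 0.9x3 + 0.68x4 + 4.33x5 + 0.45x6 subject to:
  7x1 + 12x2 + 11x3 + 49x4 + 20x6 ≥ 65   (carbohydrate)
  90x1 + 315x2 + 68x3 + 46x4 + 12x5 + 16x6 ≥ 422   (calcium)
  x6 ≤ 2.1
  x1, x2, x3, x4, x5, x6 ≥ 0.
The cheapest feasible vertex uses only yogurt, lentils; kale, broccoli, salmon, oatmeal are not used. There the carbohydrate and calcium constraints are tight.
Solving gives x2 = 1.188, x4 = 1.035.
Objective = 1.52·1.188 + 0.68·1.035 = 2.5096.

€2.51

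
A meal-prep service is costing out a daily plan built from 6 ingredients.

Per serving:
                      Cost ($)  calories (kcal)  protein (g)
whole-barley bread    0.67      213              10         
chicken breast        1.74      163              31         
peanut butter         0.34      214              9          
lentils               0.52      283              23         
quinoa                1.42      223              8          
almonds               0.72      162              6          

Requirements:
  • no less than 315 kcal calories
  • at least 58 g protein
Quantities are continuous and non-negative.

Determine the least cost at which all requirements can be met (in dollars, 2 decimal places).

Let x1 = servings of whole-barley bread, x2 = servings of chicken breast, x3 = servings of peanut butter, x4 = servings of lentils, x5 = servings of quinoa, x6 = servings of almonds.
Minimise 0.67x1 + 1.74x2 + 0.34x3 + 0.52x4 + 1.42x5 + 0.72x6 with:
  213x1 + 163x2 + 214x3 + 283x4 + 223x5 + 162x6 ≥ 315   (calories)
  10x1 + 31x2 + 9x3 + 23x4 + 8x5 + 6x6 ≥ 58   (protein)
  x1, x2, x3, x4, x5, x6 ≥ 0.
The cheapest feasible vertex uses only lentils; whole-barley bread, chicken breast, peanut butter, quinoa, almonds are not used. The protein requirement is met with equality.
So lentils = 2.522 servings.
Objective = 0.52·2.522 = 1.3114.

$1.31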